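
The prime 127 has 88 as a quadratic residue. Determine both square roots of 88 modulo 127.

Since 127 ≡ 3 (mod 4), a square root of 88 is 88^((127+1)/4) = 88^32 mod 127.
Repeated squaring: 88^2≡124, 88^4≡9, 88^8≡81, 88^16≡84, 88^32≡71 (mod 127).
88^32 = 88^(32) ≡ 71 (mod 127).
Check: 71² = 5041 ≡ 88 (mod 127). The two roots are 56 and 71.

56, 71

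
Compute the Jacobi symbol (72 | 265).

1

Pull out 2^3: since 265 ≡ 1 (mod 8), (2/265) = +1, so (2/265)^3 = +1.
Reciprocity: 9 ≡ 1 and 265 ≡ 1 (mod 4), so (9/265) = +(265/9).
Reduce top mod 9: now compute (4/9).
Pull out 2^2: since 9 ≡ 1 (mod 8), (2/9) = +1, so (2/9)^2 = +1.
Reached (1/9) = 1. Collecting the sign flips along the way, the symbol is +1.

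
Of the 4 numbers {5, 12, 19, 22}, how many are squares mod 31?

(5/31) = +1 → QR.
(12/31) = -1 → non-residue.
(19/31) = +1 → QR.
(22/31) = -1 → non-residue.
Total quadratic residues among the 4: 2.

2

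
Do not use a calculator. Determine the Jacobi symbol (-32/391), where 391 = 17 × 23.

-1

First reduce: -32 ≡ 359 (mod 391).
Reciprocity: 359 ≡ 3 and 391 ≡ 3 (mod 4), so (359/391) = −(391/359).
Reduce top mod 359: now compute (32/359).
Pull out 2^5: since 359 ≡ 7 (mod 8), (2/359) = +1, so (2/359)^5 = +1.
Reached (1/359) = 1. Collecting the sign flips along the way, the symbol is -1.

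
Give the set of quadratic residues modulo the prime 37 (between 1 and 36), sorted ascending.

1,3,4,7,9,10,11,12,16,21,25,26,27,28,30,33,34,36

Square k = 1,…,18 (k and 37−k give the same square):
1²=1, 2²=4, 3²=9, 4²=16, 5²=25, 6²=36, 7²≡12, 8²≡27, 9²≡7, 10²≡26, 11²≡10, 12²≡33, 13²≡21, 14²≡11, 15²≡3, 16²≡34, 17²≡30, 18²≡28 (mod 37).
So the quadratic residues mod 37 are {1, 3, 4, 7, 9, 10, 11, 12, 16, 21, 25, 26, 27, 28, 30, 33, 34, 36}.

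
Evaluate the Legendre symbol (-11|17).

-1

Euler's criterion: (-11/17) ≡ 6^8 (mod 17).
6^2 ≡ 2 (mod 17)
6^4 ≡ 4 (mod 17)
6^8 ≡ 16 (mod 17)
6^8 = 6^(8) ≡ 16 (mod 17).
Result is 16 ≡ −1, so (-11/17) = −1.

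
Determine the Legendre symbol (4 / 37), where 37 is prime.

Euler's criterion: (4/37) ≡ 4^18 (mod 37).
4^2 ≡ 16 (mod 37)
4^4 ≡ 34 (mod 37)
4^8 ≡ 9 (mod 37)
4^16 ≡ 7 (mod 37)
4^18 = 4^(16+2) ≡ 1 (mod 37).
Result is 1, so (4/37) = 1.

1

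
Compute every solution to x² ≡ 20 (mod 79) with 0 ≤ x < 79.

Since 79 ≡ 3 (mod 4), a square root of 20 is 20^((79+1)/4) = 20^20 mod 79.
Repeated squaring: 20^2≡5, 20^4≡25, 20^8≡72, 20^16≡49 (mod 79).
20^20 = 20^(16+4) ≡ 40 (mod 79).
Check: 40² = 1600 ≡ 20 (mod 79). The two roots are 39 and 40.

39, 40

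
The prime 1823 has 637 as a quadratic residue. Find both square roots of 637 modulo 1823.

156, 1667

Since 1823 ≡ 3 (mod 4), a square root of 637 is 637^((1823+1)/4) = 637^456 mod 1823.
Repeated squaring: 637^2≡1063, 637^4≡1532, 637^8≡823, 637^16≡996, 637^32≡304, 637^64≡1266, 637^128≡339, 637^256≡72 (mod 1823).
637^456 = 637^(256+128+64+8) ≡ 156 (mod 1823).
Check: 156² = 24336 ≡ 637 (mod 1823). The two roots are 156 and 1667.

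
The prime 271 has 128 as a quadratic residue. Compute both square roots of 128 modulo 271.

45, 226

Since 271 ≡ 3 (mod 4), a square root of 128 is 128^((271+1)/4) = 128^68 mod 271.
Repeated squaring: 128^2≡124, 128^4≡200, 128^8≡163, 128^16≡11, 128^32≡121, 128^64≡7 (mod 271).
128^68 = 128^(64+4) ≡ 45 (mod 271).
Check: 45² = 2025 ≡ 128 (mod 271). The two roots are 45 and 226.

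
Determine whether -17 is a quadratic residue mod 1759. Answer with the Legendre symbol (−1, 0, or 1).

-1

First reduce: -17 ≡ 1742 (mod 1759).
Pull out 2: since 1759 ≡ 7 (mod 8), (2/1759) = +1.
Reciprocity: 871 ≡ 3 and 1759 ≡ 3 (mod 4), so (871/1759) = −(1759/871).
Reduce top mod 871: now compute (17/871).
Reciprocity: 17 ≡ 1 and 871 ≡ 3 (mod 4), so (17/871) = +(871/17).
Reduce top mod 17: now compute (4/17).
Pull out 2^2: since 17 ≡ 1 (mod 8), (2/17) = +1, so (2/17)^2 = +1.
Reached (1/17) = 1. Collecting the sign flips along the way, the symbol is -1.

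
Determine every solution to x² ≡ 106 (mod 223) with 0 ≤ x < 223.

Since 223 ≡ 3 (mod 4), a square root of 106 is 106^((223+1)/4) = 106^56 mod 223.
Repeated squaring: 106^2≡86, 106^4≡37, 106^8≡31, 106^16≡69, 106^32≡78 (mod 223).
106^56 = 106^(32+16+8) ≡ 38 (mod 223).
Check: 38² = 1444 ≡ 106 (mod 223). The two roots are 38 and 185.

38, 185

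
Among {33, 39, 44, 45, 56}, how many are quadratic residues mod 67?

3

(33/67) = +1 → QR.
(39/67) = +1 → QR.
(44/67) = -1 → non-residue.
(45/67) = -1 → non-residue.
(56/67) = +1 → QR.
Total quadratic residues among the 5: 3.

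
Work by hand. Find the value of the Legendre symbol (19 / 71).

1

Reciprocity: 19 ≡ 3 and 71 ≡ 3 (mod 4), so (19/71) = −(71/19).
Reduce top mod 19: now compute (14/19).
Pull out 2: since 19 ≡ 3 (mod 8), (2/19) = -1.
Reciprocity: 7 ≡ 3 and 19 ≡ 3 (mod 4), so (7/19) = −(19/7).
Reduce top mod 7: now compute (5/7).
Reciprocity: 5 ≡ 1 and 7 ≡ 3 (mod 4), so (5/7) = +(7/5).
Reduce top mod 5: now compute (2/5).
Pull out 2: since 5 ≡ 5 (mod 8), (2/5) = -1.
Reached (1/5) = 1. Collecting the sign flips along the way, the symbol is +1.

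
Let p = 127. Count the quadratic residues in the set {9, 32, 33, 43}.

2

(9/127) = +1 → QR.
(32/127) = +1 → QR.
(33/127) = -1 → non-residue.
(43/127) = -1 → non-residue.
Total quadratic residues among the 4: 2.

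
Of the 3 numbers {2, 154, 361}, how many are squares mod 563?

(2/563) = -1 → non-residue.
(154/563) = -1 → non-residue.
(361/563) = +1 → QR.
Total quadratic residues among the 3: 1.

1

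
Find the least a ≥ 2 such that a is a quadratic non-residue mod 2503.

3

(2/2503) = +1, so 2 is a residue.
(3/2503) = −1, so 3 is the smallest positive non-residue mod 2503.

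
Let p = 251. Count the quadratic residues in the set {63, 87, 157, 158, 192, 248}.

(63/251) = +1 → QR.
(87/251) = -1 → non-residue.
(157/251) = -1 → non-residue.
(158/251) = -1 → non-residue.
(192/251) = +1 → QR.
(248/251) = -1 → non-residue.
Total quadratic residues among the 6: 2.

2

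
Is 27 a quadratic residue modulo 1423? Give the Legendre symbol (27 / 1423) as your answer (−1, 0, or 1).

Reciprocity: 27 ≡ 3 and 1423 ≡ 3 (mod 4), so (27/1423) = −(1423/27).
Reduce top mod 27: now compute (19/27).
Reciprocity: 19 ≡ 3 and 27 ≡ 3 (mod 4), so (19/27) = −(27/19).
Reduce top mod 19: now compute (8/19).
Pull out 2^3: since 19 ≡ 3 (mod 8), (2/19) = -1, so (2/19)^3 = -1.
Reached (1/19) = 1. Collecting the sign flips along the way, the symbol is -1.

-1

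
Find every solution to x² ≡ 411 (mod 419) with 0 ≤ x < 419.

192, 227

Since 419 ≡ 3 (mod 4), a square root of 411 is 411^((419+1)/4) = 411^105 mod 419.
Repeated squaring: 411^2≡64, 411^4≡325, 411^8≡37, 411^16≡112, 411^32≡393, 411^64≡257 (mod 419).
411^105 = 411^(64+32+8+1) ≡ 192 (mod 419).
Check: 192² = 36864 ≡ 411 (mod 419). The two roots are 192 and 227.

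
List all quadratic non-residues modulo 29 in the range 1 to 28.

2,3,8,10,11,12,14,15,17,18,19,21,26,27

Square k = 1,…,14 (k and 29−k give the same square):
1²=1, 2²=4, 3²=9, 4²=16, 5²=25, 6²≡7, 7²≡20, 8²≡6, 9²≡23, 10²≡13, 11²≡5, 12²≡28, 13²≡24, 14²≡22 (mod 29).
The residues are {1, 4, 5, 6, 7, 9, 13, 16, 20, 22, 23, 24, 25, 28}; the non-residues are the remaining 14 nonzero classes.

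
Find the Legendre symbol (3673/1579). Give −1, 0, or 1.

First reduce: 3673 ≡ 515 (mod 1579).
Reciprocity: 515 ≡ 3 and 1579 ≡ 3 (mod 4), so (515/1579) = −(1579/515).
Reduce top mod 515: now compute (34/515).
Pull out 2: since 515 ≡ 3 (mod 8), (2/515) = -1.
Reciprocity: 17 ≡ 1 and 515 ≡ 3 (mod 4), so (17/515) = +(515/17).
Reduce top mod 17: now compute (5/17).
Reciprocity: 5 ≡ 1 and 17 ≡ 1 (mod 4), so (5/17) = +(17/5).
Reduce top mod 5: now compute (2/5).
Pull out 2: since 5 ≡ 5 (mod 8), (2/5) = -1.
Reached (1/5) = 1. Collecting the sign flips along the way, the symbol is -1.

-1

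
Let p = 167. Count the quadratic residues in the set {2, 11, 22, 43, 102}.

(2/167) = +1 → QR.
(11/167) = +1 → QR.
(22/167) = +1 → QR.
(43/167) = -1 → non-residue.
(102/167) = -1 → non-residue.
Total quadratic residues among the 5: 3.

3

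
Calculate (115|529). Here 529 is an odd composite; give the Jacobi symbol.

0

Reciprocity: 115 ≡ 3 and 529 ≡ 1 (mod 4), so (115/529) = +(529/115).
Reduce top mod 115: now compute (69/115).
Reciprocity: 69 ≡ 1 and 115 ≡ 3 (mod 4), so (69/115) = +(115/69).
Reduce top mod 69: now compute (46/69).
Pull out 2: since 69 ≡ 5 (mod 8), (2/69) = -1.
Reciprocity: 23 ≡ 3 and 69 ≡ 1 (mod 4), so (23/69) = +(69/23).
Reduce top mod 23: now compute (0/23).
Top reduces to 0: gcd > 1, so the symbol is 0.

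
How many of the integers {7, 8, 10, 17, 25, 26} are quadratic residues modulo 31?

4

(7/31) = +1 → QR.
(8/31) = +1 → QR.
(10/31) = +1 → QR.
(17/31) = -1 → non-residue.
(25/31) = +1 → QR.
(26/31) = -1 → non-residue.
Total quadratic residues among the 6: 4.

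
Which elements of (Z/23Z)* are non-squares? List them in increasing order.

5 7 10 11 14 15 17 19 20 21 22

Square k = 1,…,11 (k and 23−k give the same square):
1²=1, 2²=4, 3²=9, 4²=16, 5²≡2, 6²≡13, 7²≡3, 8²≡18, 9²≡12, 10²≡8, 11²≡6 (mod 23).
The residues are {1, 2, 3, 4, 6, 8, 9, 12, 13, 16, 18}; the non-residues are the remaining 11 nonzero classes.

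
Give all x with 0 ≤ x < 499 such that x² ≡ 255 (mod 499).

Since 499 ≡ 3 (mod 4), a square root of 255 is 255^((499+1)/4) = 255^125 mod 499.
Repeated squaring: 255^2≡155, 255^4≡73, 255^8≡339, 255^16≡151, 255^32≡346, 255^64≡455 (mod 499).
255^125 = 255^(64+32+16+8+4+1) ≡ 57 (mod 499).
Check: 57² = 3249 ≡ 255 (mod 499). The two roots are 57 and 442.

57, 442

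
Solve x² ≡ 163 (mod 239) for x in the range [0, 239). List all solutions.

Since 239 ≡ 3 (mod 4), a square root of 163 is 163^((239+1)/4) = 163^60 mod 239.
Repeated squaring: 163^2≡40, 163^4≡166, 163^8≡71, 163^16≡22, 163^32≡6 (mod 239).
163^60 = 163^(32+16+8+4) ≡ 101 (mod 239).
Check: 101² = 10201 ≡ 163 (mod 239). The two roots are 101 and 138.

101, 138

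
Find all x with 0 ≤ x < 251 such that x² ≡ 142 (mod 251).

49, 202

Since 251 ≡ 3 (mod 4), a square root of 142 is 142^((251+1)/4) = 142^63 mod 251.
Repeated squaring: 142^2≡84, 142^4≡28, 142^8≡31, 142^16≡208, 142^32≡92 (mod 251).
142^63 = 142^(32+16+8+4+2+1) ≡ 49 (mod 251).
Check: 49² = 2401 ≡ 142 (mod 251). The two roots are 49 and 202.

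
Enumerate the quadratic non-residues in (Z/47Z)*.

5, 10, 11, 13, 15, 19, 20, 22, 23, 26, 29, 30, 31, 33, 35, 38, 39, 40, 41, 43, 44, 45, 46

Square k = 1,…,23 (k and 47−k give the same square):
1²=1, 2²=4, 3²=9, 4²=16, 5²=25, 6²=36, 7²≡2, 8²≡17, 9²≡34, 10²≡6, 11²≡27, 12²≡3, 13²≡28, 14²≡8, 15²≡37, 16²≡21, 17²≡7, 18²≡42, 19²≡32, 20²≡24, 21²≡18, 22²≡14, 23²≡12 (mod 47).
The residues are {1, 2, 3, 4, 6, 7, 8, 9, 12, 14, 16, 17, 18, 21, 24, 25, 27, 28, 32, 34, 36, 37, 42}; the non-residues are the remaining 23 nonzero classes.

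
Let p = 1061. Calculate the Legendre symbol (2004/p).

1

Euler's criterion: (2004/1061) ≡ 943^530 (mod 1061).
943^2 ≡ 131 (mod 1061)
943^4 ≡ 185 (mod 1061)
943^8 ≡ 273 (mod 1061)
943^16 ≡ 259 (mod 1061)
943^32 ≡ 238 (mod 1061)
943^64 ≡ 411 (mod 1061)
943^128 ≡ 222 (mod 1061)
943^256 ≡ 478 (mod 1061)
943^512 ≡ 369 (mod 1061)
943^530 = 943^(512+16+2) ≡ 1 (mod 1061).
Result is 1, so (2004/1061) = 1.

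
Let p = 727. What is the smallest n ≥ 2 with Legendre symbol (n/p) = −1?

3

(2/727) = +1, so 2 is a residue.
(3/727) = −1, so 3 is the smallest positive non-residue mod 727.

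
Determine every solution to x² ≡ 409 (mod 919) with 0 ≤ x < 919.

211, 708

Since 919 ≡ 3 (mod 4), a square root of 409 is 409^((919+1)/4) = 409^230 mod 919.
Repeated squaring: 409^2≡23, 409^4≡529, 409^8≡465, 409^16≡260, 409^32≡513, 409^64≡335, 409^128≡107 (mod 919).
409^230 = 409^(128+64+32+4+2) ≡ 211 (mod 919).
Check: 211² = 44521 ≡ 409 (mod 919). The two roots are 211 and 708.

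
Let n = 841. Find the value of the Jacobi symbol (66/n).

Pull out 2: since 841 ≡ 1 (mod 8), (2/841) = +1.
Reciprocity: 33 ≡ 1 and 841 ≡ 1 (mod 4), so (33/841) = +(841/33).
Reduce top mod 33: now compute (16/33).
Pull out 2^4: since 33 ≡ 1 (mod 8), (2/33) = +1, so (2/33)^4 = +1.
Reached (1/33) = 1. Collecting the sign flips along the way, the symbol is +1.

1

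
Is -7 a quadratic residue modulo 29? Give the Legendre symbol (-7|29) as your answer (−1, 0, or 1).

First reduce: -7 ≡ 22 (mod 29).
Pull out 2: since 29 ≡ 5 (mod 8), (2/29) = -1.
Reciprocity: 11 ≡ 3 and 29 ≡ 1 (mod 4), so (11/29) = +(29/11).
Reduce top mod 11: now compute (7/11).
Reciprocity: 7 ≡ 3 and 11 ≡ 3 (mod 4), so (7/11) = −(11/7).
Reduce top mod 7: now compute (4/7).
Pull out 2^2: since 7 ≡ 7 (mod 8), (2/7) = +1, so (2/7)^2 = +1.
Reached (1/7) = 1. Collecting the sign flips along the way, the symbol is +1.

1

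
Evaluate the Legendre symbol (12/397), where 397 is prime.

Pull out 2^2: since 397 ≡ 5 (mod 8), (2/397) = -1, so (2/397)^2 = +1.
Reciprocity: 3 ≡ 3 and 397 ≡ 1 (mod 4), so (3/397) = +(397/3).
Reduce top mod 3: now compute (1/3).
Reached (1/3) = 1. Collecting the sign flips along the way, the symbol is +1.

1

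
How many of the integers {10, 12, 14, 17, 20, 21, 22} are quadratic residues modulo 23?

(10/23) = -1 → non-residue.
(12/23) = +1 → QR.
(14/23) = -1 → non-residue.
(17/23) = -1 → non-residue.
(20/23) = -1 → non-residue.
(21/23) = -1 → non-residue.
(22/23) = -1 → non-residue.
Total quadratic residues among the 7: 1.

1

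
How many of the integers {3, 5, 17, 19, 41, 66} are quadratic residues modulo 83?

3

(3/83) = +1 → QR.
(5/83) = -1 → non-residue.
(17/83) = +1 → QR.
(19/83) = -1 → non-residue.
(41/83) = +1 → QR.
(66/83) = -1 → non-residue.
Total quadratic residues among the 6: 3.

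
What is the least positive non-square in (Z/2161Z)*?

(2/2161) = +1, so 2 is a residue.
(3/2161) = +1, so 3 is a residue.
(4/2161) = +1, so 4 is a residue.
(5/2161) = +1, so 5 is a residue.
(6/2161) = +1, so 6 is a residue.
(7/2161) = −1, so 7 is the smallest positive non-residue mod 2161.

7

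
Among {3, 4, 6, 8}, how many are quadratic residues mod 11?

2

(3/11) = +1 → QR.
(4/11) = +1 → QR.
(6/11) = -1 → non-residue.
(8/11) = -1 → non-residue.
Total quadratic residues among the 4: 2.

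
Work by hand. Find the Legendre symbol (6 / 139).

1

Euler's criterion: (6/139) ≡ 6^69 (mod 139).
6^2 ≡ 36 (mod 139)
6^4 ≡ 45 (mod 139)
6^8 ≡ 79 (mod 139)
6^16 ≡ 125 (mod 139)
6^32 ≡ 57 (mod 139)
6^64 ≡ 52 (mod 139)
6^69 = 6^(64+4+1) ≡ 1 (mod 139).
Result is 1, so (6/139) = 1.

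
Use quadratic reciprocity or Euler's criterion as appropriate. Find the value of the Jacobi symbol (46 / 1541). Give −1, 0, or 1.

Pull out 2: since 1541 ≡ 5 (mod 8), (2/1541) = -1.
Reciprocity: 23 ≡ 3 and 1541 ≡ 1 (mod 4), so (23/1541) = +(1541/23).
Reduce top mod 23: now compute (0/23).
Top reduces to 0: gcd > 1, so the symbol is 0.

0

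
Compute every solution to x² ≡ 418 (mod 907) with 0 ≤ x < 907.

251, 656

Since 907 ≡ 3 (mod 4), a square root of 418 is 418^((907+1)/4) = 418^227 mod 907.
Repeated squaring: 418^2≡580, 418^4≡810, 418^8≡339, 418^16≡639, 418^32≡171, 418^64≡217, 418^128≡832 (mod 907).
418^227 = 418^(128+64+32+2+1) ≡ 656 (mod 907).
Check: 656² = 430336 ≡ 418 (mod 907). The two roots are 251 and 656.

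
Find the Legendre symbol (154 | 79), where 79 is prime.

-1

First reduce: 154 ≡ 75 (mod 79).
Reciprocity: 75 ≡ 3 and 79 ≡ 3 (mod 4), so (75/79) = −(79/75).
Reduce top mod 75: now compute (4/75).
Pull out 2^2: since 75 ≡ 3 (mod 8), (2/75) = -1, so (2/75)^2 = +1.
Reached (1/75) = 1. Collecting the sign flips along the way, the symbol is -1.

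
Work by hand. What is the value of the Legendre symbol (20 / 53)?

-1

Pull out 2^2: since 53 ≡ 5 (mod 8), (2/53) = -1, so (2/53)^2 = +1.
Reciprocity: 5 ≡ 1 and 53 ≡ 1 (mod 4), so (5/53) = +(53/5).
Reduce top mod 5: now compute (3/5).
Reciprocity: 3 ≡ 3 and 5 ≡ 1 (mod 4), so (3/5) = +(5/3).
Reduce top mod 3: now compute (2/3).
Pull out 2: since 3 ≡ 3 (mod 8), (2/3) = -1.
Reached (1/3) = 1. Collecting the sign flips along the way, the symbol is -1.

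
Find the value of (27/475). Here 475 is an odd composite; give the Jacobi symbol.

Reciprocity: 27 ≡ 3 and 475 ≡ 3 (mod 4), so (27/475) = −(475/27).
Reduce top mod 27: now compute (16/27).
Pull out 2^4: since 27 ≡ 3 (mod 8), (2/27) = -1, so (2/27)^4 = +1.
Reached (1/27) = 1. Collecting the sign flips along the way, the symbol is -1.

-1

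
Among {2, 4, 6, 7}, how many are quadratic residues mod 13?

1

(2/13) = -1 → non-residue.
(4/13) = +1 → QR.
(6/13) = -1 → non-residue.
(7/13) = -1 → non-residue.
Total quadratic residues among the 4: 1.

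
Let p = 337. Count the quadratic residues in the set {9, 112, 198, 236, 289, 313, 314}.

(9/337) = +1 → QR.
(112/337) = +1 → QR.
(198/337) = -1 → non-residue.
(236/337) = -1 → non-residue.
(289/337) = +1 → QR.
(313/337) = +1 → QR.
(314/337) = -1 → non-residue.
Total quadratic residues among the 7: 4.

4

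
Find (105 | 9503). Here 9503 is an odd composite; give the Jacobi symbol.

Reciprocity: 105 ≡ 1 and 9503 ≡ 3 (mod 4), so (105/9503) = +(9503/105).
Reduce top mod 105: now compute (53/105).
Reciprocity: 53 ≡ 1 and 105 ≡ 1 (mod 4), so (53/105) = +(105/53).
Reduce top mod 53: now compute (52/53).
Pull out 2^2: since 53 ≡ 5 (mod 8), (2/53) = -1, so (2/53)^2 = +1.
Reciprocity: 13 ≡ 1 and 53 ≡ 1 (mod 4), so (13/53) = +(53/13).
Reduce top mod 13: now compute (1/13).
Reached (1/13) = 1. Collecting the sign flips along the way, the symbol is +1.

1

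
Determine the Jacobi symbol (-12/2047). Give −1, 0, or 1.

First reduce: -12 ≡ 2035 (mod 2047).
Reciprocity: 2035 ≡ 3 and 2047 ≡ 3 (mod 4), so (2035/2047) = −(2047/2035).
Reduce top mod 2035: now compute (12/2035).
Pull out 2^2: since 2035 ≡ 3 (mod 8), (2/2035) = -1, so (2/2035)^2 = +1.
Reciprocity: 3 ≡ 3 and 2035 ≡ 3 (mod 4), so (3/2035) = −(2035/3).
Reduce top mod 3: now compute (1/3).
Reached (1/3) = 1. Collecting the sign flips along the way, the symbol is +1.

1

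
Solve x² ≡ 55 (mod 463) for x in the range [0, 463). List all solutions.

Since 463 ≡ 3 (mod 4), a square root of 55 is 55^((463+1)/4) = 55^116 mod 463.
Repeated squaring: 55^2≡247, 55^4≡356, 55^8≡337, 55^16≡134, 55^32≡362, 55^64≡15 (mod 463).
55^116 = 55^(64+32+16+4) ≡ 425 (mod 463).
Check: 425² = 180625 ≡ 55 (mod 463). The two roots are 38 and 425.

38, 425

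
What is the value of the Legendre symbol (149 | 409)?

-1

Reciprocity: 149 ≡ 1 and 409 ≡ 1 (mod 4), so (149/409) = +(409/149).
Reduce top mod 149: now compute (111/149).
Reciprocity: 111 ≡ 3 and 149 ≡ 1 (mod 4), so (111/149) = +(149/111).
Reduce top mod 111: now compute (38/111).
Pull out 2: since 111 ≡ 7 (mod 8), (2/111) = +1.
Reciprocity: 19 ≡ 3 and 111 ≡ 3 (mod 4), so (19/111) = −(111/19).
Reduce top mod 19: now compute (16/19).
Pull out 2^4: since 19 ≡ 3 (mod 8), (2/19) = -1, so (2/19)^4 = +1.
Reached (1/19) = 1. Collecting the sign flips along the way, the symbol is -1.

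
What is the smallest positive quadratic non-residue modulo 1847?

5

(2/1847) = +1, so 2 is a residue.
(3/1847) = +1, so 3 is a residue.
(4/1847) = +1, so 4 is a residue.
(5/1847) = −1, so 5 is the smallest positive non-residue mod 1847.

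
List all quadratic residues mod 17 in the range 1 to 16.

Square k = 1,…,8 (k and 17−k give the same square):
1²=1, 2²=4, 3²=9, 4²=16, 5²≡8, 6²≡2, 7²≡15, 8²≡13 (mod 17).
So the quadratic residues mod 17 are {1, 2, 4, 8, 9, 13, 15, 16}.

1, 2, 4, 8, 9, 13, 15, 16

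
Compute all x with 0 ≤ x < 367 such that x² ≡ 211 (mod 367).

Since 367 ≡ 3 (mod 4), a square root of 211 is 211^((367+1)/4) = 211^92 mod 367.
Repeated squaring: 211^2≡114, 211^4≡151, 211^8≡47, 211^16≡7, 211^32≡49, 211^64≡199 (mod 367).
211^92 = 211^(64+16+8+4) ≡ 242 (mod 367).
Check: 242² = 58564 ≡ 211 (mod 367). The two roots are 125 and 242.

125, 242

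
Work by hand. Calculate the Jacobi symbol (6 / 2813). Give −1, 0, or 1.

1

Pull out 2: since 2813 ≡ 5 (mod 8), (2/2813) = -1.
Reciprocity: 3 ≡ 3 and 2813 ≡ 1 (mod 4), so (3/2813) = +(2813/3).
Reduce top mod 3: now compute (2/3).
Pull out 2: since 3 ≡ 3 (mod 8), (2/3) = -1.
Reached (1/3) = 1. Collecting the sign flips along the way, the symbol is +1.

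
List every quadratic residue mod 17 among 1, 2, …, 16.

Square k = 1,…,8 (k and 17−k give the same square):
1²=1, 2²=4, 3²=9, 4²=16, 5²≡8, 6²≡2, 7²≡15, 8²≡13 (mod 17).
So the quadratic residues mod 17 are {1, 2, 4, 8, 9, 13, 15, 16}.

1, 2, 4, 8, 9, 13, 15, 16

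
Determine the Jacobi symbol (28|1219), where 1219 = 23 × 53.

Pull out 2^2: since 1219 ≡ 3 (mod 8), (2/1219) = -1, so (2/1219)^2 = +1.
Reciprocity: 7 ≡ 3 and 1219 ≡ 3 (mod 4), so (7/1219) = −(1219/7).
Reduce top mod 7: now compute (1/7).
Reached (1/7) = 1. Collecting the sign flips along the way, the symbol is -1.

-1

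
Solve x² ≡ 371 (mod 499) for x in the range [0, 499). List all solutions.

37, 462

Since 499 ≡ 3 (mod 4), a square root of 371 is 371^((499+1)/4) = 371^125 mod 499.
Repeated squaring: 371^2≡416, 371^4≡402, 371^8≡427, 371^16≡194, 371^32≡211, 371^64≡110 (mod 499).
371^125 = 371^(64+32+16+8+4+1) ≡ 462 (mod 499).
Check: 462² = 213444 ≡ 371 (mod 499). The two roots are 37 and 462.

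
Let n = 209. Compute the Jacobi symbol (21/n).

1

Reciprocity: 21 ≡ 1 and 209 ≡ 1 (mod 4), so (21/209) = +(209/21).
Reduce top mod 21: now compute (20/21).
Pull out 2^2: since 21 ≡ 5 (mod 8), (2/21) = -1, so (2/21)^2 = +1.
Reciprocity: 5 ≡ 1 and 21 ≡ 1 (mod 4), so (5/21) = +(21/5).
Reduce top mod 5: now compute (1/5).
Reached (1/5) = 1. Collecting the sign flips along the way, the symbol is +1.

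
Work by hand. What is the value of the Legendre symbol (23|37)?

-1

Reciprocity: 23 ≡ 3 and 37 ≡ 1 (mod 4), so (23/37) = +(37/23).
Reduce top mod 23: now compute (14/23).
Pull out 2: since 23 ≡ 7 (mod 8), (2/23) = +1.
Reciprocity: 7 ≡ 3 and 23 ≡ 3 (mod 4), so (7/23) = −(23/7).
Reduce top mod 7: now compute (2/7).
Pull out 2: since 7 ≡ 7 (mod 8), (2/7) = +1.
Reached (1/7) = 1. Collecting the sign flips along the way, the symbol is -1.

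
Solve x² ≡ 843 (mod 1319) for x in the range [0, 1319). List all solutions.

59, 1260

Since 1319 ≡ 3 (mod 4), a square root of 843 is 843^((1319+1)/4) = 843^330 mod 1319.
Repeated squaring: 843^2≡1027, 843^4≡848, 843^8≡249, 843^16≡8, 843^32≡64, 843^64≡139, 843^128≡855, 843^256≡299 (mod 1319).
843^330 = 843^(256+64+8+2) ≡ 1260 (mod 1319).
Check: 1260² = 1587600 ≡ 843 (mod 1319). The two roots are 59 and 1260.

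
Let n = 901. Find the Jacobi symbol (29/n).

-1

Reciprocity: 29 ≡ 1 and 901 ≡ 1 (mod 4), so (29/901) = +(901/29).
Reduce top mod 29: now compute (2/29).
Pull out 2: since 29 ≡ 5 (mod 8), (2/29) = -1.
Reached (1/29) = 1. Collecting the sign flips along the way, the symbol is -1.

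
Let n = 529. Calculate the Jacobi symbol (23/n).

0

Reciprocity: 23 ≡ 3 and 529 ≡ 1 (mod 4), so (23/529) = +(529/23).
Reduce top mod 23: now compute (0/23).
Top reduces to 0: gcd > 1, so the symbol is 0.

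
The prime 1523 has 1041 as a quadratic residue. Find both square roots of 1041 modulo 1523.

115, 1408

Since 1523 ≡ 3 (mod 4), a square root of 1041 is 1041^((1523+1)/4) = 1041^381 mod 1523.
Repeated squaring: 1041^2≡828, 1041^4≡234, 1041^8≡1451, 1041^16≡615, 1041^32≡521, 1041^64≡347, 1041^128≡92, 1041^256≡849 (mod 1523).
1041^381 = 1041^(256+64+32+16+8+4+1) ≡ 1408 (mod 1523).
Check: 1408² = 1982464 ≡ 1041 (mod 1523). The two roots are 115 and 1408.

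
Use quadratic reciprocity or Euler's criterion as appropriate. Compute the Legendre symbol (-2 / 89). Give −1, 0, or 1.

Euler's criterion: (-2/89) ≡ 87^44 (mod 89).
87^2 ≡ 4 (mod 89)
87^4 ≡ 16 (mod 89)
87^8 ≡ 78 (mod 89)
87^16 ≡ 32 (mod 89)
87^32 ≡ 45 (mod 89)
87^44 = 87^(32+8+4) ≡ 1 (mod 89).
Result is 1, so (-2/89) = 1.

1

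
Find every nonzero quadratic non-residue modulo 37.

Square k = 1,…,18 (k and 37−k give the same square):
1²=1, 2²=4, 3²=9, 4²=16, 5²=25, 6²=36, 7²≡12, 8²≡27, 9²≡7, 10²≡26, 11²≡10, 12²≡33, 13²≡21, 14²≡11, 15²≡3, 16²≡34, 17²≡30, 18²≡28 (mod 37).
The residues are {1, 3, 4, 7, 9, 10, 11, 12, 16, 21, 25, 26, 27, 28, 30, 33, 34, 36}; the non-residues are the remaining 18 nonzero classes.

2,5,6,8,13,14,15,17,18,19,20,22,23,24,29,31,32,35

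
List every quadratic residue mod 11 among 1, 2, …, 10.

Square k = 1,…,5 (k and 11−k give the same square):
1²=1, 2²=4, 3²=9, 4²≡5, 5²≡3 (mod 11).
So the quadratic residues mod 11 are {1, 3, 4, 5, 9}.

1, 3, 4, 5, 9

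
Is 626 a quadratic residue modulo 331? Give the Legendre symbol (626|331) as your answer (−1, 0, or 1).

-1

First reduce: 626 ≡ 295 (mod 331).
Reciprocity: 295 ≡ 3 and 331 ≡ 3 (mod 4), so (295/331) = −(331/295).
Reduce top mod 295: now compute (36/295).
Pull out 2^2: since 295 ≡ 7 (mod 8), (2/295) = +1, so (2/295)^2 = +1.
Reciprocity: 9 ≡ 1 and 295 ≡ 3 (mod 4), so (9/295) = +(295/9).
Reduce top mod 9: now compute (7/9).
Reciprocity: 7 ≡ 3 and 9 ≡ 1 (mod 4), so (7/9) = +(9/7).
Reduce top mod 7: now compute (2/7).
Pull out 2: since 7 ≡ 7 (mod 8), (2/7) = +1.
Reached (1/7) = 1. Collecting the sign flips along the way, the symbol is -1.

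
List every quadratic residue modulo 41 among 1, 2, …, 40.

1,2,4,5,8,9,10,16,18,20,21,23,25,31,32,33,36,37,39,40

Square k = 1,…,20 (k and 41−k give the same square):
1²=1, 2²=4, 3²=9, 4²=16, 5²=25, 6²=36, 7²≡8, 8²≡23, 9²≡40, 10²≡18, 11²≡39, 12²≡21, 13²≡5, 14²≡32, 15²≡20, 16²≡10, 17²≡2, 18²≡37, 19²≡33, 20²≡31 (mod 41).
So the quadratic residues mod 41 are {1, 2, 4, 5, 8, 9, 10, 16, 18, 20, 21, 23, 25, 31, 32, 33, 36, 37, 39, 40}.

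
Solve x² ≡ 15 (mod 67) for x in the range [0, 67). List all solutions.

Since 67 ≡ 3 (mod 4), a square root of 15 is 15^((67+1)/4) = 15^17 mod 67.
Repeated squaring: 15^2≡24, 15^4≡40, 15^8≡59, 15^16≡64 (mod 67).
15^17 = 15^(16+1) ≡ 22 (mod 67).
Check: 22² = 484 ≡ 15 (mod 67). The two roots are 22 and 45.

22, 45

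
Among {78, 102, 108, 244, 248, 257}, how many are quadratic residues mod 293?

(78/293) = -1 → non-residue.
(102/293) = +1 → QR.
(108/293) = -1 → non-residue.
(244/293) = +1 → QR.
(248/293) = -1 → non-residue.
(257/293) = +1 → QR.
Total quadratic residues among the 6: 3.

3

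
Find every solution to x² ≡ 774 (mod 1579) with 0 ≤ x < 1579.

378, 1201

Since 1579 ≡ 3 (mod 4), a square root of 774 is 774^((1579+1)/4) = 774^395 mod 1579.
Repeated squaring: 774^2≡635, 774^4≡580, 774^8≡73, 774^16≡592, 774^32≡1505, 774^64≡739, 774^128≡1366, 774^256≡1157 (mod 1579).
774^395 = 774^(256+128+8+2+1) ≡ 1201 (mod 1579).
Check: 1201² = 1442401 ≡ 774 (mod 1579). The two roots are 378 and 1201.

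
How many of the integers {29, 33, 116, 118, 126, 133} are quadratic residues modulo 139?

3

(29/139) = +1 → QR.
(33/139) = -1 → non-residue.
(116/139) = +1 → QR.
(118/139) = +1 → QR.
(126/139) = -1 → non-residue.
(133/139) = -1 → non-residue.
Total quadratic residues among the 6: 3.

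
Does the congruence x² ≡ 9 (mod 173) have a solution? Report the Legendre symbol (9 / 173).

Reciprocity: 9 ≡ 1 and 173 ≡ 1 (mod 4), so (9/173) = +(173/9).
Reduce top mod 9: now compute (2/9).
Pull out 2: since 9 ≡ 1 (mod 8), (2/9) = +1.
Reached (1/9) = 1. Collecting the sign flips along the way, the symbol is +1.

1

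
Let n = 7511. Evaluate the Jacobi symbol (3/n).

1

Reciprocity: 3 ≡ 3 and 7511 ≡ 3 (mod 4), so (3/7511) = −(7511/3).
Reduce top mod 3: now compute (2/3).
Pull out 2: since 3 ≡ 3 (mod 8), (2/3) = -1.
Reached (1/3) = 1. Collecting the sign flips along the way, the symbol is +1.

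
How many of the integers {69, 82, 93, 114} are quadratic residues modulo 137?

(69/137) = +1 → QR.
(82/137) = -1 → non-residue.
(93/137) = +1 → QR.
(114/137) = -1 → non-residue.
Total quadratic residues among the 4: 2.

2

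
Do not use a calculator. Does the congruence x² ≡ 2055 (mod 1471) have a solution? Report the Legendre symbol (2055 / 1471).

-1

First reduce: 2055 ≡ 584 (mod 1471).
Pull out 2^3: since 1471 ≡ 7 (mod 8), (2/1471) = +1, so (2/1471)^3 = +1.
Reciprocity: 73 ≡ 1 and 1471 ≡ 3 (mod 4), so (73/1471) = +(1471/73).
Reduce top mod 73: now compute (11/73).
Reciprocity: 11 ≡ 3 and 73 ≡ 1 (mod 4), so (11/73) = +(73/11).
Reduce top mod 11: now compute (7/11).
Reciprocity: 7 ≡ 3 and 11 ≡ 3 (mod 4), so (7/11) = −(11/7).
Reduce top mod 7: now compute (4/7).
Pull out 2^2: since 7 ≡ 7 (mod 8), (2/7) = +1, so (2/7)^2 = +1.
Reached (1/7) = 1. Collecting the sign flips along the way, the symbol is -1.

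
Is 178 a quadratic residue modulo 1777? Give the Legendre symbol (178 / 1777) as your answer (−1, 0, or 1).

-1

Pull out 2: since 1777 ≡ 1 (mod 8), (2/1777) = +1.
Reciprocity: 89 ≡ 1 and 1777 ≡ 1 (mod 4), so (89/1777) = +(1777/89).
Reduce top mod 89: now compute (86/89).
Pull out 2: since 89 ≡ 1 (mod 8), (2/89) = +1.
Reciprocity: 43 ≡ 3 and 89 ≡ 1 (mod 4), so (43/89) = +(89/43).
Reduce top mod 43: now compute (3/43).
Reciprocity: 3 ≡ 3 and 43 ≡ 3 (mod 4), so (3/43) = −(43/3).
Reduce top mod 3: now compute (1/3).
Reached (1/3) = 1. Collecting the sign flips along the way, the symbol is -1.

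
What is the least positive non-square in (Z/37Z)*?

2

(2/37) = −1, so 2 is the smallest positive non-residue mod 37.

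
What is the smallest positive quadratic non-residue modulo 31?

(2/31) = +1, so 2 is a residue.
(3/31) = −1, so 3 is the smallest positive non-residue mod 31.

3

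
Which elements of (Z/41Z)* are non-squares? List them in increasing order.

Square k = 1,…,20 (k and 41−k give the same square):
1²=1, 2²=4, 3²=9, 4²=16, 5²=25, 6²=36, 7²≡8, 8²≡23, 9²≡40, 10²≡18, 11²≡39, 12²≡21, 13²≡5, 14²≡32, 15²≡20, 16²≡10, 17²≡2, 18²≡37, 19²≡33, 20²≡31 (mod 41).
The residues are {1, 2, 4, 5, 8, 9, 10, 16, 18, 20, 21, 23, 25, 31, 32, 33, 36, 37, 39, 40}; the non-residues are the remaining 20 nonzero classes.

3, 6, 7, 11, 12, 13, 14, 15, 17, 19, 22, 24, 26, 27, 28, 29, 30, 34, 35, 38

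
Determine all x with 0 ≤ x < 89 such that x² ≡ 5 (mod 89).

19, 70

89 ≡ 1 (mod 4), so we find a root by search.
Trying successive values, 19² = 361 ≡ 5 (mod 89). The other root is 89 − 19 = 70.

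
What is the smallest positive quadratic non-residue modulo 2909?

(2/2909) = −1, so 2 is the smallest positive non-residue mod 2909.

2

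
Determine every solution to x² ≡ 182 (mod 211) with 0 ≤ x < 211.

Since 211 ≡ 3 (mod 4), a square root of 182 is 182^((211+1)/4) = 182^53 mod 211.
Repeated squaring: 182^2≡208, 182^4≡9, 182^8≡81, 182^16≡20, 182^32≡189 (mod 211).
182^53 = 182^(32+16+4+1) ≡ 56 (mod 211).
Check: 56² = 3136 ≡ 182 (mod 211). The two roots are 56 and 155.

56, 155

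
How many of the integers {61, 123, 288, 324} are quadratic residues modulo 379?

2

(61/379) = +1 → QR.
(123/379) = -1 → non-residue.
(288/379) = -1 → non-residue.
(324/379) = +1 → QR.
Total quadratic residues among the 4: 2.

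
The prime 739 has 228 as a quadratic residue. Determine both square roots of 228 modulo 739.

Since 739 ≡ 3 (mod 4), a square root of 228 is 228^((739+1)/4) = 228^185 mod 739.
Repeated squaring: 228^2≡254, 228^4≡223, 228^8≡216, 228^16≡99, 228^32≡194, 228^64≡686, 228^128≡592 (mod 739).
228^185 = 228^(128+32+16+8+1) ≡ 218 (mod 739).
Check: 218² = 47524 ≡ 228 (mod 739). The two roots are 218 and 521.

218, 521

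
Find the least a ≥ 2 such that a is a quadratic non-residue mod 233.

3

(2/233) = +1, so 2 is a residue.
(3/233) = −1, so 3 is the smallest positive non-residue mod 233.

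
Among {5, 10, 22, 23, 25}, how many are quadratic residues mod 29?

4

(5/29) = +1 → QR.
(10/29) = -1 → non-residue.
(22/29) = +1 → QR.
(23/29) = +1 → QR.
(25/29) = +1 → QR.
Total quadratic residues among the 5: 4.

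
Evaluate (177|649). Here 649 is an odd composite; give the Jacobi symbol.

0

Reciprocity: 177 ≡ 1 and 649 ≡ 1 (mod 4), so (177/649) = +(649/177).
Reduce top mod 177: now compute (118/177).
Pull out 2: since 177 ≡ 1 (mod 8), (2/177) = +1.
Reciprocity: 59 ≡ 3 and 177 ≡ 1 (mod 4), so (59/177) = +(177/59).
Reduce top mod 59: now compute (0/59).
Top reduces to 0: gcd > 1, so the symbol is 0.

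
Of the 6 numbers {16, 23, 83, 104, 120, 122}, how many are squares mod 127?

4

(16/127) = +1 → QR.
(23/127) = -1 → non-residue.
(83/127) = -1 → non-residue.
(104/127) = +1 → QR.
(120/127) = +1 → QR.
(122/127) = +1 → QR.
Total quadratic residues among the 6: 4.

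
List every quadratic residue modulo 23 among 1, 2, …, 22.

1 2 3 4 6 8 9 12 13 16 18

Square k = 1,…,11 (k and 23−k give the same square):
1²=1, 2²=4, 3²=9, 4²=16, 5²≡2, 6²≡13, 7²≡3, 8²≡18, 9²≡12, 10²≡8, 11²≡6 (mod 23).
So the quadratic residues mod 23 are {1, 2, 3, 4, 6, 8, 9, 12, 13, 16, 18}.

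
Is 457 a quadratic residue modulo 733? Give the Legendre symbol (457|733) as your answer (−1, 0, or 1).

Euler's criterion: (457/733) ≡ 457^366 (mod 733).
457^2 ≡ 677 (mod 733)
457^4 ≡ 204 (mod 733)
457^8 ≡ 568 (mod 733)
457^16 ≡ 104 (mod 733)
457^32 ≡ 554 (mod 733)
457^64 ≡ 522 (mod 733)
457^128 ≡ 541 (mod 733)
457^256 ≡ 214 (mod 733)
457^366 = 457^(256+64+32+8+4+2) ≡ 732 (mod 733).
Result is 732 ≡ −1, so (457/733) = −1.

-1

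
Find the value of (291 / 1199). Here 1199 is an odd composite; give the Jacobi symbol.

Reciprocity: 291 ≡ 3 and 1199 ≡ 3 (mod 4), so (291/1199) = −(1199/291).
Reduce top mod 291: now compute (35/291).
Reciprocity: 35 ≡ 3 and 291 ≡ 3 (mod 4), so (35/291) = −(291/35).
Reduce top mod 35: now compute (11/35).
Reciprocity: 11 ≡ 3 and 35 ≡ 3 (mod 4), so (11/35) = −(35/11).
Reduce top mod 11: now compute (2/11).
Pull out 2: since 11 ≡ 3 (mod 8), (2/11) = -1.
Reached (1/11) = 1. Collecting the sign flips along the way, the symbol is +1.

1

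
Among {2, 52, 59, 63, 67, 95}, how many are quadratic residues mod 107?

(2/107) = -1 → non-residue.
(52/107) = +1 → QR.
(59/107) = -1 → non-residue.
(63/107) = -1 → non-residue.
(67/107) = -1 → non-residue.
(95/107) = -1 → non-residue.
Total quadratic residues among the 6: 1.

1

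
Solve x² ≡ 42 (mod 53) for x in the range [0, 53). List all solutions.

25, 28

53 ≡ 1 (mod 4), so we find a root by search.
Trying successive values, 25² = 625 ≡ 42 (mod 53). The other root is 53 − 25 = 28.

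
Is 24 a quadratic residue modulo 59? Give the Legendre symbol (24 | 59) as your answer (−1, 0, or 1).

-1

Euler's criterion: (24/59) ≡ 24^29 (mod 59).
24^2 ≡ 45 (mod 59)
24^4 ≡ 19 (mod 59)
24^8 ≡ 7 (mod 59)
24^16 ≡ 49 (mod 59)
24^29 = 24^(16+8+4+1) ≡ 58 (mod 59).
Result is 58 ≡ −1, so (24/59) = −1.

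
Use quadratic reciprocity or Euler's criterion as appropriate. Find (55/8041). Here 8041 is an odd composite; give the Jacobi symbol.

0

Reciprocity: 55 ≡ 3 and 8041 ≡ 1 (mod 4), so (55/8041) = +(8041/55).
Reduce top mod 55: now compute (11/55).
Reciprocity: 11 ≡ 3 and 55 ≡ 3 (mod 4), so (11/55) = −(55/11).
Reduce top mod 11: now compute (0/11).
Top reduces to 0: gcd > 1, so the symbol is 0.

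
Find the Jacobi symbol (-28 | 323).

1

First reduce: -28 ≡ 295 (mod 323).
Reciprocity: 295 ≡ 3 and 323 ≡ 3 (mod 4), so (295/323) = −(323/295).
Reduce top mod 295: now compute (28/295).
Pull out 2^2: since 295 ≡ 7 (mod 8), (2/295) = +1, so (2/295)^2 = +1.
Reciprocity: 7 ≡ 3 and 295 ≡ 3 (mod 4), so (7/295) = −(295/7).
Reduce top mod 7: now compute (1/7).
Reached (1/7) = 1. Collecting the sign flips along the way, the symbol is +1.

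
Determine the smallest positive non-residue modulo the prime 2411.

(2/2411) = −1, so 2 is the smallest positive non-residue mod 2411.

2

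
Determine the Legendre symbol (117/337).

1

Reciprocity: 117 ≡ 1 and 337 ≡ 1 (mod 4), so (117/337) = +(337/117).
Reduce top mod 117: now compute (103/117).
Reciprocity: 103 ≡ 3 and 117 ≡ 1 (mod 4), so (103/117) = +(117/103).
Reduce top mod 103: now compute (14/103).
Pull out 2: since 103 ≡ 7 (mod 8), (2/103) = +1.
Reciprocity: 7 ≡ 3 and 103 ≡ 3 (mod 4), so (7/103) = −(103/7).
Reduce top mod 7: now compute (5/7).
Reciprocity: 5 ≡ 1 and 7 ≡ 3 (mod 4), so (5/7) = +(7/5).
Reduce top mod 5: now compute (2/5).
Pull out 2: since 5 ≡ 5 (mod 8), (2/5) = -1.
Reached (1/5) = 1. Collecting the sign flips along the way, the symbol is +1.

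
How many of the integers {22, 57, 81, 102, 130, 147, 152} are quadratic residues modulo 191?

4

(22/191) = -1 → non-residue.
(57/191) = -1 → non-residue.
(81/191) = +1 → QR.
(102/191) = +1 → QR.
(130/191) = +1 → QR.
(147/191) = +1 → QR.
(152/191) = -1 → non-residue.
Total quadratic residues among the 7: 4.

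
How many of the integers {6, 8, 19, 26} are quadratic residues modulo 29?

1

(6/29) = +1 → QR.
(8/29) = -1 → non-residue.
(19/29) = -1 → non-residue.
(26/29) = -1 → non-residue.
Total quadratic residues among the 4: 1.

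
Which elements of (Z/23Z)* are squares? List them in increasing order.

Square k = 1,…,11 (k and 23−k give the same square):
1²=1, 2²=4, 3²=9, 4²=16, 5²≡2, 6²≡13, 7²≡3, 8²≡18, 9²≡12, 10²≡8, 11²≡6 (mod 23).
So the quadratic residues mod 23 are {1, 2, 3, 4, 6, 8, 9, 12, 13, 16, 18}.

1,2,3,4,6,8,9,12,13,16,18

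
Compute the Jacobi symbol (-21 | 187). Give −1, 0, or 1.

First reduce: -21 ≡ 166 (mod 187).
Pull out 2: since 187 ≡ 3 (mod 8), (2/187) = -1.
Reciprocity: 83 ≡ 3 and 187 ≡ 3 (mod 4), so (83/187) = −(187/83).
Reduce top mod 83: now compute (21/83).
Reciprocity: 21 ≡ 1 and 83 ≡ 3 (mod 4), so (21/83) = +(83/21).
Reduce top mod 21: now compute (20/21).
Pull out 2^2: since 21 ≡ 5 (mod 8), (2/21) = -1, so (2/21)^2 = +1.
Reciprocity: 5 ≡ 1 and 21 ≡ 1 (mod 4), so (5/21) = +(21/5).
Reduce top mod 5: now compute (1/5).
Reached (1/5) = 1. Collecting the sign flips along the way, the symbol is +1.

1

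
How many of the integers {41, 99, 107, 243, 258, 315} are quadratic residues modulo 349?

(41/349) = +1 → QR.
(99/349) = -1 → non-residue.
(107/349) = -1 → non-residue.
(243/349) = +1 → QR.
(258/349) = +1 → QR.
(315/349) = -1 → non-residue.
Total quadratic residues among the 6: 3.

3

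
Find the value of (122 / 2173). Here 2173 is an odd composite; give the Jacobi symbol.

Pull out 2: since 2173 ≡ 5 (mod 8), (2/2173) = -1.
Reciprocity: 61 ≡ 1 and 2173 ≡ 1 (mod 4), so (61/2173) = +(2173/61).
Reduce top mod 61: now compute (38/61).
Pull out 2: since 61 ≡ 5 (mod 8), (2/61) = -1.
Reciprocity: 19 ≡ 3 and 61 ≡ 1 (mod 4), so (19/61) = +(61/19).
Reduce top mod 19: now compute (4/19).
Pull out 2^2: since 19 ≡ 3 (mod 8), (2/19) = -1, so (2/19)^2 = +1.
Reached (1/19) = 1. Collecting the sign flips along the way, the symbol is +1.

1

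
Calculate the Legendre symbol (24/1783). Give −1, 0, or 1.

Pull out 2^3: since 1783 ≡ 7 (mod 8), (2/1783) = +1, so (2/1783)^3 = +1.
Reciprocity: 3 ≡ 3 and 1783 ≡ 3 (mod 4), so (3/1783) = −(1783/3).
Reduce top mod 3: now compute (1/3).
Reached (1/3) = 1. Collecting the sign flips along the way, the symbol is -1.

-1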